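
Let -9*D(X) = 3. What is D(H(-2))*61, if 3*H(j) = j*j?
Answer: -61/3 ≈ -20.333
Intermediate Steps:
H(j) = j**2/3 (H(j) = (j*j)/3 = j**2/3)
D(X) = -1/3 (D(X) = -1/9*3 = -1/3)
D(H(-2))*61 = -1/3*61 = -61/3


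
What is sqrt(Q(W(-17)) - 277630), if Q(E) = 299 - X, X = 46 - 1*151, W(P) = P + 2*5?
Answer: I*sqrt(277226) ≈ 526.52*I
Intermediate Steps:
W(P) = 10 + P (W(P) = P + 10 = 10 + P)
X = -105 (X = 46 - 151 = -105)
Q(E) = 404 (Q(E) = 299 - 1*(-105) = 299 + 105 = 404)
sqrt(Q(W(-17)) - 277630) = sqrt(404 - 277630) = sqrt(-277226) = I*sqrt(277226)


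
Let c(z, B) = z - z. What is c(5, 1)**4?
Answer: 0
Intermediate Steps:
c(z, B) = 0
c(5, 1)**4 = 0**4 = 0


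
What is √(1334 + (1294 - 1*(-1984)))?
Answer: 2*√1153 ≈ 67.912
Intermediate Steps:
√(1334 + (1294 - 1*(-1984))) = √(1334 + (1294 + 1984)) = √(1334 + 3278) = √4612 = 2*√1153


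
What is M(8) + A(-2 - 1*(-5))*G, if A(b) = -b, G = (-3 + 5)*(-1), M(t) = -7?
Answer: -1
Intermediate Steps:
G = -2 (G = 2*(-1) = -2)
M(8) + A(-2 - 1*(-5))*G = -7 - (-2 - 1*(-5))*(-2) = -7 - (-2 + 5)*(-2) = -7 - 1*3*(-2) = -7 - 3*(-2) = -7 + 6 = -1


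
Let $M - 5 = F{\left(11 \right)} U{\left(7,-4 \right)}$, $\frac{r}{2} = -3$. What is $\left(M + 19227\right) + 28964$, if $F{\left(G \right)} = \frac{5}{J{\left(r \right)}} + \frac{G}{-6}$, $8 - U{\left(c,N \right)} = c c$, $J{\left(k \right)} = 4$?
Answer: $\frac{578639}{12} \approx 48220.0$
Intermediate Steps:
$r = -6$ ($r = 2 \left(-3\right) = -6$)
$U{\left(c,N \right)} = 8 - c^{2}$ ($U{\left(c,N \right)} = 8 - c c = 8 - c^{2}$)
$F{\left(G \right)} = \frac{5}{4} - \frac{G}{6}$ ($F{\left(G \right)} = \frac{5}{4} + \frac{G}{-6} = 5 \cdot \frac{1}{4} + G \left(- \frac{1}{6}\right) = \frac{5}{4} - \frac{G}{6}$)
$M = \frac{347}{12}$ ($M = 5 + \left(\frac{5}{4} - \frac{11}{6}\right) \left(8 - 7^{2}\right) = 5 + \left(\frac{5}{4} - \frac{11}{6}\right) \left(8 - 49\right) = 5 - \frac{7 \left(8 - 49\right)}{12} = 5 - - \frac{287}{12} = 5 + \frac{287}{12} = \frac{347}{12} \approx 28.917$)
$\left(M + 19227\right) + 28964 = \left(\frac{347}{12} + 19227\right) + 28964 = \frac{231071}{12} + 28964 = \frac{578639}{12}$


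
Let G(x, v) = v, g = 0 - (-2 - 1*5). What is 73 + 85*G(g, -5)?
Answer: -352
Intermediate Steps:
g = 7 (g = 0 - (-2 - 5) = 0 - 1*(-7) = 0 + 7 = 7)
73 + 85*G(g, -5) = 73 + 85*(-5) = 73 - 425 = -352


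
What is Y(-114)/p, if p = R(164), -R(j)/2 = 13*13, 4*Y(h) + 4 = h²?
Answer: -1624/169 ≈ -9.6095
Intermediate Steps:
Y(h) = -1 + h²/4
R(j) = -338 (R(j) = -26*13 = -2*169 = -338)
p = -338
Y(-114)/p = (-1 + (¼)*(-114)²)/(-338) = (-1 + (¼)*12996)*(-1/338) = (-1 + 3249)*(-1/338) = 3248*(-1/338) = -1624/169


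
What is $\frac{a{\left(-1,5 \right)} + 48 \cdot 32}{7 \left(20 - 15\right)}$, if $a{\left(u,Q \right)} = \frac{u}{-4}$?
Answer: $\frac{1229}{28} \approx 43.893$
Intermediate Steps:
$a{\left(u,Q \right)} = - \frac{u}{4}$ ($a{\left(u,Q \right)} = u \left(- \frac{1}{4}\right) = - \frac{u}{4}$)
$\frac{a{\left(-1,5 \right)} + 48 \cdot 32}{7 \left(20 - 15\right)} = \frac{\left(- \frac{1}{4}\right) \left(-1\right) + 48 \cdot 32}{7 \left(20 - 15\right)} = \frac{\frac{1}{4} + 1536}{7 \cdot 5} = \frac{6145}{4 \cdot 35} = \frac{6145}{4} \cdot \frac{1}{35} = \frac{1229}{28}$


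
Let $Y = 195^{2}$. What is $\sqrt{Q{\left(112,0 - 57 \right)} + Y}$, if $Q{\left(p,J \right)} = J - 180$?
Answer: $2 \sqrt{9447} \approx 194.39$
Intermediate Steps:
$Q{\left(p,J \right)} = -180 + J$
$Y = 38025$
$\sqrt{Q{\left(112,0 - 57 \right)} + Y} = \sqrt{\left(-180 + \left(0 - 57\right)\right) + 38025} = \sqrt{\left(-180 - 57\right) + 38025} = \sqrt{-237 + 38025} = \sqrt{37788} = 2 \sqrt{9447}$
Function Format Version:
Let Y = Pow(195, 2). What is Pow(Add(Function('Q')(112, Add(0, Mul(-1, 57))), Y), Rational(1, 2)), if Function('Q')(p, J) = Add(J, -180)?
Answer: Mul(2, Pow(9447, Rational(1, 2))) ≈ 194.39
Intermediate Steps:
Function('Q')(p, J) = Add(-180, J)
Y = 38025
Pow(Add(Function('Q')(112, Add(0, Mul(-1, 57))), Y), Rational(1, 2)) = Pow(Add(Add(-180, Add(0, Mul(-1, 57))), 38025), Rational(1, 2)) = Pow(Add(Add(-180, Add(0, -57)), 38025), Rational(1, 2)) = Pow(Add(Add(-180, -57), 38025), Rational(1, 2)) = Pow(Add(-237, 38025), Rational(1, 2)) = Pow(37788, Rational(1, 2)) = Mul(2, Pow(9447, Rational(1, 2)))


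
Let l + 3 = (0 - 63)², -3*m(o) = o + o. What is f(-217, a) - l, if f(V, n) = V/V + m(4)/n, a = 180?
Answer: -535277/135 ≈ -3965.0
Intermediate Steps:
m(o) = -2*o/3 (m(o) = -(o + o)/3 = -2*o/3)
l = 3966 (l = -3 + (0 - 63)² = -3 + (-63)² = -3 + 3969 = 3966)
f(V, n) = 1 - 8/(3*n) (f(V, n) = V/V + (-⅔*4)/n = 1 - 8/(3*n))
f(-217, a) - l = (-8/3 + 180)/180 - 1*3966 = (1/180)*(532/3) - 3966 = 133/135 - 3966 = -535277/135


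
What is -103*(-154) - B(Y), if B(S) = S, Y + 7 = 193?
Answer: 15676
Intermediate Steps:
Y = 186 (Y = -7 + 193 = 186)
-103*(-154) - B(Y) = -103*(-154) - 1*186 = 15862 - 186 = 15676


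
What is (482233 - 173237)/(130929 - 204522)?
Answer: -308996/73593 ≈ -4.1987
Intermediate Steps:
(482233 - 173237)/(130929 - 204522) = 308996/(-73593) = 308996*(-1/73593) = -308996/73593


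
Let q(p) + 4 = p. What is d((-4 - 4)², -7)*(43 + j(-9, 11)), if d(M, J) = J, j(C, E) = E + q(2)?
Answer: -364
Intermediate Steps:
q(p) = -4 + p
j(C, E) = -2 + E (j(C, E) = E + (-4 + 2) = E - 2 = -2 + E)
d((-4 - 4)², -7)*(43 + j(-9, 11)) = -7*(43 + (-2 + 11)) = -7*(43 + 9) = -7*52 = -364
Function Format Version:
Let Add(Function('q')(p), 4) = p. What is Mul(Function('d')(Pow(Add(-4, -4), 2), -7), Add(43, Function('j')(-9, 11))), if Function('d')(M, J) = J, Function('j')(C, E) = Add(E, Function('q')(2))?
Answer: -364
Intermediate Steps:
Function('q')(p) = Add(-4, p)
Function('j')(C, E) = Add(-2, E) (Function('j')(C, E) = Add(E, Add(-4, 2)) = Add(E, -2) = Add(-2, E))
Mul(Function('d')(Pow(Add(-4, -4), 2), -7), Add(43, Function('j')(-9, 11))) = Mul(-7, Add(43, Add(-2, 11))) = Mul(-7, Add(43, 9)) = Mul(-7, 52) = -364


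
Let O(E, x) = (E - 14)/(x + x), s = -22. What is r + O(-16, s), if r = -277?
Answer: -6079/22 ≈ -276.32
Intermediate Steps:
O(E, x) = (-14 + E)/(2*x) (O(E, x) = (-14 + E)/((2*x)) = (-14 + E)*(1/(2*x)) = (-14 + E)/(2*x))
r + O(-16, s) = -277 + (1/2)*(-14 - 16)/(-22) = -277 + (1/2)*(-1/22)*(-30) = -277 + 15/22 = -6079/22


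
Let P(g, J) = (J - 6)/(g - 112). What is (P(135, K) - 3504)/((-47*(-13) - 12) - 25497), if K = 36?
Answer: 40281/286327 ≈ 0.14068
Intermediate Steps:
P(g, J) = (-6 + J)/(-112 + g)
(P(135, K) - 3504)/((-47*(-13) - 12) - 25497) = ((-6 + 36)/(-112 + 135) - 3504)/((-47*(-13) - 12) - 25497) = (30/23 - 3504)/((611 - 12) - 25497) = ((1/23)*30 - 3504)/(599 - 25497) = (30/23 - 3504)/(-24898) = -80562/23*(-1/24898) = 40281/286327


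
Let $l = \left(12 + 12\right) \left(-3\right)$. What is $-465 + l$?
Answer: $-537$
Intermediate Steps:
$l = -72$ ($l = 24 \left(-3\right) = -72$)
$-465 + l = -465 - 72 = -537$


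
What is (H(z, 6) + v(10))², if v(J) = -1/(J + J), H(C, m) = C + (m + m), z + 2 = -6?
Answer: 6241/400 ≈ 15.602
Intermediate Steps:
z = -8 (z = -2 - 6 = -8)
H(C, m) = C + 2*m
v(J) = -1/(2*J)
(H(z, 6) + v(10))² = ((-8 + 2*6) - ½/10)² = ((-8 + 12) - ½*⅒)² = (4 - 1/20)² = (79/20)² = 6241/400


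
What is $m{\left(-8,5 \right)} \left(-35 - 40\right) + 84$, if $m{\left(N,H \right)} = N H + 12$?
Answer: $2184$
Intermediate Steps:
$m{\left(N,H \right)} = 12 + H N$ ($m{\left(N,H \right)} = H N + 12 = 12 + H N$)
$m{\left(-8,5 \right)} \left(-35 - 40\right) + 84 = \left(12 + 5 \left(-8\right)\right) \left(-35 - 40\right) + 84 = \left(12 - 40\right) \left(-35 - 40\right) + 84 = \left(-28\right) \left(-75\right) + 84 = 2100 + 84 = 2184$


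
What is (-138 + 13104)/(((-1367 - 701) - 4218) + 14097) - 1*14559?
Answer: -113707383/7811 ≈ -14557.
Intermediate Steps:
(-138 + 13104)/(((-1367 - 701) - 4218) + 14097) - 1*14559 = 12966/((-2068 - 4218) + 14097) - 14559 = 12966/(-6286 + 14097) - 14559 = 12966/7811 - 14559 = -113707383/7811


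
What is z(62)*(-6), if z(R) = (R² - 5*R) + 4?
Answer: -21228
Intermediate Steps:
z(R) = 4 + R² - 5*R
z(62)*(-6) = (4 + 62² - 5*62)*(-6) = (4 + 3844 - 310)*(-6) = 3538*(-6) = -21228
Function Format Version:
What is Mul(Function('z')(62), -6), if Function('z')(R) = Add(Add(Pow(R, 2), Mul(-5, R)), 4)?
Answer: -21228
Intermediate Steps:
Function('z')(R) = Add(4, Pow(R, 2), Mul(-5, R))
Mul(Function('z')(62), -6) = Mul(Add(4, Pow(62, 2), Mul(-5, 62)), -6) = Mul(Add(4, 3844, -310), -6) = Mul(3538, -6) = -21228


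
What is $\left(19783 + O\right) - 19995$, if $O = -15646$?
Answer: $-15858$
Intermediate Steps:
$\left(19783 + O\right) - 19995 = \left(19783 - 15646\right) - 19995 = 4137 - 19995 = -15858$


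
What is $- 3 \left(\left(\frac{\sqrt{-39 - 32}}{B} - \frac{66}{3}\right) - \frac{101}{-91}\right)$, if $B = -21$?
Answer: $\frac{5703}{91} + \frac{i \sqrt{71}}{7} \approx 62.67 + 1.2037 i$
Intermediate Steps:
$- 3 \left(\left(\frac{\sqrt{-39 - 32}}{B} - \frac{66}{3}\right) - \frac{101}{-91}\right) = - 3 \left(\left(\frac{\sqrt{-39 - 32}}{-21} - \frac{66}{3}\right) - \frac{101}{-91}\right) = - 3 \left(\left(\sqrt{-71} \left(- \frac{1}{21}\right) - 22\right) - - \frac{101}{91}\right) = - 3 \left(\left(i \sqrt{71} \left(- \frac{1}{21}\right) - 22\right) + \frac{101}{91}\right) = - 3 \left(\left(- \frac{i \sqrt{71}}{21} - 22\right) + \frac{101}{91}\right) = - 3 \left(\left(-22 - \frac{i \sqrt{71}}{21}\right) + \frac{101}{91}\right) = - 3 \left(- \frac{1901}{91} - \frac{i \sqrt{71}}{21}\right) = \frac{5703}{91} + \frac{i \sqrt{71}}{7}$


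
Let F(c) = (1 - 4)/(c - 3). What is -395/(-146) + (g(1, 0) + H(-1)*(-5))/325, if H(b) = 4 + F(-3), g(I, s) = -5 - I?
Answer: 62107/23725 ≈ 2.6178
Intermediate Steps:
F(c) = -3/(-3 + c)
H(b) = 9/2 (H(b) = 4 - 3/(-3 - 3) = 4 - 3/(-6) = 4 - 3*(-⅙) = 4 + ½ = 9/2)
-395/(-146) + (g(1, 0) + H(-1)*(-5))/325 = -395/(-146) + ((-5 - 1*1) + (9/2)*(-5))/325 = -395*(-1/146) + ((-5 - 1) - 45/2)*(1/325) = 395/146 + (-6 - 45/2)*(1/325) = 395/146 - 57/2*1/325 = 395/146 - 57/650 = 62107/23725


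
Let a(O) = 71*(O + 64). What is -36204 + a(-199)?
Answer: -45789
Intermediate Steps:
a(O) = 4544 + 71*O (a(O) = 71*(64 + O) = 4544 + 71*O)
-36204 + a(-199) = -36204 + (4544 + 71*(-199)) = -36204 + (4544 - 14129) = -36204 - 9585 = -45789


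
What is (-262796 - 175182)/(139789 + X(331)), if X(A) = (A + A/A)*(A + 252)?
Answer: -437978/333345 ≈ -1.3139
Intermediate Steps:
X(A) = (1 + A)*(252 + A) (X(A) = (A + 1)*(252 + A) = (1 + A)*(252 + A))
(-262796 - 175182)/(139789 + X(331)) = (-262796 - 175182)/(139789 + (252 + 331² + 253*331)) = -437978/(139789 + (252 + 109561 + 83743)) = -437978/(139789 + 193556) = -437978/333345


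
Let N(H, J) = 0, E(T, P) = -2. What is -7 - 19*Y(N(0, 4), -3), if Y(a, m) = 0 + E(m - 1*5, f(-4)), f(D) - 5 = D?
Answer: 31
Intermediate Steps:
f(D) = 5 + D
Y(a, m) = -2 (Y(a, m) = 0 - 2 = -2)
-7 - 19*Y(N(0, 4), -3) = -7 - 19*(-2) = -7 + 38 = 31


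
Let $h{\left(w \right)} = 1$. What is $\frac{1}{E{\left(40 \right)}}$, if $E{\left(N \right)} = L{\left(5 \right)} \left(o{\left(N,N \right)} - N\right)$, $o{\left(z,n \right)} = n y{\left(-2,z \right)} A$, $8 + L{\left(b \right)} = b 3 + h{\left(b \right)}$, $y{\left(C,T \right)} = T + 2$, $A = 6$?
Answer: $\frac{1}{80320} \approx 1.245 \cdot 10^{-5}$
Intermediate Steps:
$y{\left(C,T \right)} = 2 + T$
$L{\left(b \right)} = -7 + 3 b$ ($L{\left(b \right)} = -8 + \left(b 3 + 1\right) = -8 + \left(3 b + 1\right) = -8 + \left(1 + 3 b\right) = -7 + 3 b$)
$o{\left(z,n \right)} = 6 n \left(2 + z\right)$ ($o{\left(z,n \right)} = n \left(2 + z\right) 6 = 6 n \left(2 + z\right)$)
$E{\left(N \right)} = - 8 N + 48 N \left(2 + N\right)$ ($E{\left(N \right)} = \left(-7 + 3 \cdot 5\right) \left(6 N \left(2 + N\right) - N\right) = \left(-7 + 15\right) \left(- N + 6 N \left(2 + N\right)\right) = 8 \left(- N + 6 N \left(2 + N\right)\right) = - 8 N + 48 N \left(2 + N\right)$)
$\frac{1}{E{\left(40 \right)}} = \frac{1}{8 \cdot 40 \left(11 + 6 \cdot 40\right)} = \frac{1}{8 \cdot 40 \left(11 + 240\right)} = \frac{1}{8 \cdot 40 \cdot 251} = \frac{1}{80320}$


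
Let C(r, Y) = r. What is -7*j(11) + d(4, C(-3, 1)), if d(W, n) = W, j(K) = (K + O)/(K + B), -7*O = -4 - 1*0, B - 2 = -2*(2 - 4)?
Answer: -13/17 ≈ -0.76471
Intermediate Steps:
B = 6 (B = 2 - 2*(2 - 4) = 2 - 2*(-2) = 2 + 4 = 6)
O = 4/7 (O = -(-4 - 1*0)/7 = -(-4 + 0)/7 = -⅐*(-4) = 4/7 ≈ 0.57143)
j(K) = (4/7 + K)/(6 + K) (j(K) = (K + 4/7)/(K + 6) = (4/7 + K)/(6 + K))
-7*j(11) + d(4, C(-3, 1)) = -7*(4/7 + 11)/(6 + 11) + 4 = -7*81/(17*7) + 4 = -7*81/119 + 4 = -81/17 + 4 = -13/17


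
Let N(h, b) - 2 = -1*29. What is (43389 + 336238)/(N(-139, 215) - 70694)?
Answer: -379627/70721 ≈ -5.3680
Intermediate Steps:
N(h, b) = -27 (N(h, b) = 2 - 1*29 = 2 - 29 = -27)
(43389 + 336238)/(N(-139, 215) - 70694) = (43389 + 336238)/(-27 - 70694) = 379627/(-70721) = 379627*(-1/70721) = -379627/70721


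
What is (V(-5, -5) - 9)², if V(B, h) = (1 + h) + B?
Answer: 324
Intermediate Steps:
V(B, h) = 1 + B + h
(V(-5, -5) - 9)² = ((1 - 5 - 5) - 9)² = (-9 - 9)² = (-18)² = 324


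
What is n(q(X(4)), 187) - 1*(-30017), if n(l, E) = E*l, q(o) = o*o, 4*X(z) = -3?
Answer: 481955/16 ≈ 30122.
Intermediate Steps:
X(z) = -¾ (X(z) = (¼)*(-3) = -¾)
q(o) = o²
n(q(X(4)), 187) - 1*(-30017) = 187*(-¾)² - 1*(-30017) = 187*(9/16) + 30017 = 1683/16 + 30017 = 481955/16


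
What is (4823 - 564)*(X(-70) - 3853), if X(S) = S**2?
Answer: 4459173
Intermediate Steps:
(4823 - 564)*(X(-70) - 3853) = (4823 - 564)*((-70)**2 - 3853) = 4259*(4900 - 3853) = 4259*1047 = 4459173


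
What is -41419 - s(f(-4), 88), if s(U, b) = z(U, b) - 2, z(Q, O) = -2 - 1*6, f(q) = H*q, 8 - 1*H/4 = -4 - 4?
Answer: -41409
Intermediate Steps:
H = 64 (H = 32 - 4*(-4 - 4) = 32 - 4*(-8) = 32 + 32 = 64)
f(q) = 64*q
z(Q, O) = -8 (z(Q, O) = -2 - 6 = -8)
s(U, b) = -10 (s(U, b) = -8 - 2 = -10)
-41419 - s(f(-4), 88) = -41419 - 1*(-10) = -41419 + 10 = -41409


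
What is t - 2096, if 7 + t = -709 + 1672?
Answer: -1140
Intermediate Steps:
t = 956 (t = -7 + (-709 + 1672) = -7 + 963 = 956)
t - 2096 = 956 - 2096 = -1140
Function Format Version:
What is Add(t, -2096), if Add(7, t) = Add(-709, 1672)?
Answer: -1140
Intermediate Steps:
t = 956 (t = Add(-7, Add(-709, 1672)) = Add(-7, 963) = 956)
Add(t, -2096) = Add(956, -2096) = -1140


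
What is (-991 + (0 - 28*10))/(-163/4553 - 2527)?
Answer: 5786863/11505594 ≈ 0.50296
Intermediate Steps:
(-991 + (0 - 28*10))/(-163/4553 - 2527) = (-991 + (0 - 280))/(-163*1/4553 - 2527) = (-991 - 280)/(-163/4553 - 2527) = -1271/(-11505594/4553) = -1271*(-4553/11505594) = 5786863/11505594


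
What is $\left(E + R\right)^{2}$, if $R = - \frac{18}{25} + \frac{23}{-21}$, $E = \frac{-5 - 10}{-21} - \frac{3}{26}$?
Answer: $\frac{275659609}{186322500} \approx 1.4795$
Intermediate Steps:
$E = \frac{109}{182}$ ($E = \left(-15\right) \left(- \frac{1}{21}\right) - \frac{3}{26} = \frac{5}{7} - \frac{3}{26} = \frac{109}{182} \approx 0.5989$)
$R = - \frac{953}{525}$ ($R = \left(-18\right) \frac{1}{25} + 23 \left(- \frac{1}{21}\right) = - \frac{18}{25} - \frac{23}{21} = - \frac{953}{525} \approx -1.8152$)
$\left(E + R\right)^{2} = \left(\frac{109}{182} - \frac{953}{525}\right)^{2} = \left(- \frac{16603}{13650}\right)^{2} = \frac{275659609}{186322500}$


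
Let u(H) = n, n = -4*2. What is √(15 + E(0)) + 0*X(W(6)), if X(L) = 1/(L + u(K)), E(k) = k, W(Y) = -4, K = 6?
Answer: √15 ≈ 3.8730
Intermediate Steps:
n = -8
u(H) = -8
X(L) = 1/(-8 + L) (X(L) = 1/(L - 8) = 1/(-8 + L))
√(15 + E(0)) + 0*X(W(6)) = √(15 + 0) + 0/(-8 - 4) = √15 + 0/(-12) = √15 + 0*(-1/12) = √15 + 0 = √15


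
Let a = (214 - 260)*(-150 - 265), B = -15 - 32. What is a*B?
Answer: -897230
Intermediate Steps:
B = -47
a = 19090 (a = -46*(-415) = 19090)
a*B = 19090*(-47) = -897230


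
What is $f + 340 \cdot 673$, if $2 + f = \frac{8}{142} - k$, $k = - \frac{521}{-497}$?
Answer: $\frac{113722053}{497} \approx 2.2882 \cdot 10^{5}$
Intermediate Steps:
$k = \frac{521}{497}$ ($k = \left(-521\right) \left(- \frac{1}{497}\right) = \frac{521}{497} \approx 1.0483$)
$f = - \frac{1487}{497}$ ($f = -2 + \left(\frac{8}{142} - \frac{521}{497}\right) = -2 + \left(8 \cdot \frac{1}{142} - \frac{521}{497}\right) = -2 + \left(\frac{4}{71} - \frac{521}{497}\right) = -2 - \frac{493}{497} = - \frac{1487}{497} \approx -2.992$)
$f + 340 \cdot 673 = - \frac{1487}{497} + 340 \cdot 673 = - \frac{1487}{497} + 228820 = \frac{113722053}{497}$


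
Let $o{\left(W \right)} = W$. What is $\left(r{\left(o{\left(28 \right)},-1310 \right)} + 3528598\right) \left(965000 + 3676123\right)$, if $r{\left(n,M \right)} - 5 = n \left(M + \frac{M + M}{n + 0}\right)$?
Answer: $16194284407269$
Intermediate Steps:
$r{\left(n,M \right)} = 5 + n \left(M + \frac{2 M}{n}\right)$ ($r{\left(n,M \right)} = 5 + n \left(M + \frac{M + M}{n + 0}\right) = 5 + n \left(M + \frac{2 M}{n}\right)$)
$\left(r{\left(o{\left(28 \right)},-1310 \right)} + 3528598\right) \left(965000 + 3676123\right) = \left(\left(5 + 2 \left(-1310\right) - 36680\right) + 3528598\right) \left(965000 + 3676123\right) = \left(\left(5 - 2620 - 36680\right) + 3528598\right) 4641123 = \left(-39295 + 3528598\right) 4641123 = 3489303 \cdot 4641123 = 16194284407269$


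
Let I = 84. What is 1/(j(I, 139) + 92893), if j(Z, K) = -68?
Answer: 1/92825 ≈ 1.0773e-5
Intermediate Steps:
1/(j(I, 139) + 92893) = 1/(-68 + 92893) = 1/92825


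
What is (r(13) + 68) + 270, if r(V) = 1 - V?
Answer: 326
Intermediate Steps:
(r(13) + 68) + 270 = ((1 - 1*13) + 68) + 270 = ((1 - 13) + 68) + 270 = (-12 + 68) + 270 = 56 + 270 = 326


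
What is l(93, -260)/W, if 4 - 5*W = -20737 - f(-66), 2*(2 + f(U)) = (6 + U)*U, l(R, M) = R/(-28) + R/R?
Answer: -325/636132 ≈ -0.00051090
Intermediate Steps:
l(R, M) = 1 - R/28 (l(R, M) = R*(-1/28) + 1 = -R/28 + 1 = 1 - R/28)
f(U) = -2 + U*(6 + U)/2 (f(U) = -2 + ((6 + U)*U)/2 = -2 + (U*(6 + U))/2 = -2 + U*(6 + U)/2)
W = 22719/5 (W = 4/5 - (-20737 - (-2 + (1/2)*(-66)**2 + 3*(-66)))/5 = 4/5 - (-20737 - (-2 + (1/2)*4356 - 198))/5 = 4/5 - (-20737 - (-2 + 2178 - 198))/5 = 4/5 - (-20737 - 1*1978)/5 = 4/5 - (-20737 - 1978)/5 = 4/5 - 1/5*(-22715) = 4/5 + 4543 = 22719/5 ≈ 4543.8)
l(93, -260)/W = (1 - 1/28*93)/(22719/5) = (1 - 93/28)*(5/22719) = -65/28*5/22719 = -325/636132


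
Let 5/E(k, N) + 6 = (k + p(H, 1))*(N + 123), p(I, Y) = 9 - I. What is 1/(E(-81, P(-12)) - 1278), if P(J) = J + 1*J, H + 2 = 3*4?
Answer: -8124/10382477 ≈ -0.00078247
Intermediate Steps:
H = 10 (H = -2 + 3*4 = -2 + 12 = 10)
P(J) = 2*J (P(J) = J + J = 2*J)
E(k, N) = 5/(-6 + (-1 + k)*(123 + N)) (E(k, N) = 5/(-6 + (k + (9 - 1*10))*(N + 123)) = 5/(-6 + (k + (9 - 10))*(123 + N)) = 5/(-6 + (k - 1)*(123 + N)) = 5/(-6 + (-1 + k)*(123 + N)))
1/(E(-81, P(-12)) - 1278) = 1/(5/(-129 - 2*(-12) + 123*(-81) + (2*(-12))*(-81)) - 1278) = 1/(5/(-129 - 1*(-24) - 9963 - 24*(-81)) - 1278) = 1/(5/(-129 + 24 - 9963 + 1944) - 1278) = 1/(5/(-8124) - 1278) = 1/(5*(-1/8124) - 1278) = 1/(-5/8124 - 1278) = 1/(-10382477/8124) = -8124/10382477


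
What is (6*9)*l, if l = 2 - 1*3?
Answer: -54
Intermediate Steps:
l = -1 (l = 2 - 3 = -1)
(6*9)*l = (6*9)*(-1) = 54*(-1) = -54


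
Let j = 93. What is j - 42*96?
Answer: -3939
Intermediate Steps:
j - 42*96 = 93 - 42*96 = 93 - 4032 = -3939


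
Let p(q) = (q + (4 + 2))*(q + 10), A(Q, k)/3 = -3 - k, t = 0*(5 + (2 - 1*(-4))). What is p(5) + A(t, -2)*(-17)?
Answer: 216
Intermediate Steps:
t = 0 (t = 0*(5 + (2 + 4)) = 0*(5 + 6) = 0*11 = 0)
A(Q, k) = -9 - 3*k (A(Q, k) = 3*(-3 - k) = -9 - 3*k)
p(q) = (6 + q)*(10 + q) (p(q) = (q + 6)*(10 + q) = (6 + q)*(10 + q))
p(5) + A(t, -2)*(-17) = (60 + 5**2 + 16*5) + (-9 - 3*(-2))*(-17) = (60 + 25 + 80) + (-9 + 6)*(-17) = 165 - 3*(-17) = 165 + 51 = 216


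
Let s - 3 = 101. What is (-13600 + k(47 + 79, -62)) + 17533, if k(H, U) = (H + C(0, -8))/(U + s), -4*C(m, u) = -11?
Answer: 661259/168 ≈ 3936.1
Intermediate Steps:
C(m, u) = 11/4 (C(m, u) = -¼*(-11) = 11/4)
s = 104 (s = 3 + 101 = 104)
k(H, U) = (11/4 + H)/(104 + U) (k(H, U) = (H + 11/4)/(U + 104) = (11/4 + H)/(104 + U))
(-13600 + k(47 + 79, -62)) + 17533 = (-13600 + (11/4 + (47 + 79))/(104 - 62)) + 17533 = (-13600 + (11/4 + 126)/42) + 17533 = (-13600 + (1/42)*(515/4)) + 17533 = (-13600 + 515/168) + 17533 = -2284285/168 + 17533 = 661259/168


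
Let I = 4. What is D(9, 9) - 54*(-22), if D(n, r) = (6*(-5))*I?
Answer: 1068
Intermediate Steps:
D(n, r) = -120 (D(n, r) = (6*(-5))*4 = -30*4 = -120)
D(9, 9) - 54*(-22) = -120 - 54*(-22) = -120 + 1188 = 1068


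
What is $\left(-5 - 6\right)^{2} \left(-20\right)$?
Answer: $-2420$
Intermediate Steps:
$\left(-5 - 6\right)^{2} \left(-20\right) = \left(-11\right)^{2} \left(-20\right) = 121 \left(-20\right) = -2420$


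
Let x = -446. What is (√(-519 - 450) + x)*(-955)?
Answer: 425930 - 955*I*√969 ≈ 4.2593e+5 - 29728.0*I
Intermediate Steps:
(√(-519 - 450) + x)*(-955) = (√(-519 - 450) - 446)*(-955) = (√(-969) - 446)*(-955) = (I*√969 - 446)*(-955) = (-446 + I*√969)*(-955) = 425930 - 955*I*√969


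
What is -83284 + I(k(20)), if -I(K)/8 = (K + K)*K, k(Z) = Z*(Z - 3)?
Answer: -1932884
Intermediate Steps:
k(Z) = Z*(-3 + Z)
I(K) = -16*K² (I(K) = -8*(K + K)*K = -8*2*K*K = -16*K²)
-83284 + I(k(20)) = -83284 - 16*400*(-3 + 20)² = -83284 - 16*(20*17)² = -83284 - 16*340² = -83284 - 16*115600 = -83284 - 1849600 = -1932884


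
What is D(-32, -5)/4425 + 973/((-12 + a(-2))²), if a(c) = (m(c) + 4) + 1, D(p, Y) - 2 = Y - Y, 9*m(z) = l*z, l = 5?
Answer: 348758183/23580825 ≈ 14.790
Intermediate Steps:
m(z) = 5*z/9 (m(z) = (5*z)/9 = 5*z/9)
D(p, Y) = 2 (D(p, Y) = 2 + (Y - Y) = 2 + 0 = 2)
a(c) = 5 + 5*c/9 (a(c) = (5*c/9 + 4) + 1 = (4 + 5*c/9) + 1 = 5 + 5*c/9)
D(-32, -5)/4425 + 973/((-12 + a(-2))²) = 2/4425 + 973/((-12 + (5 + (5/9)*(-2)))²) = 2*(1/4425) + 973/((-12 + (5 - 10/9))²) = 2/4425 + 973/((-12 + 35/9)²) = 2/4425 + 973/((-73/9)²) = 2/4425 + 973/(5329/81) = 2/4425 + 973*(81/5329) = 2/4425 + 78813/5329 = 348758183/23580825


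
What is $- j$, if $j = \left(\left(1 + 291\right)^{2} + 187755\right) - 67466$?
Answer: $-205553$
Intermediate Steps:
$j = 205553$ ($j = \left(292^{2} + 187755\right) - 67466 = \left(85264 + 187755\right) - 67466 = 273019 - 67466 = 205553$)
$- j = \left(-1\right) 205553 = -205553$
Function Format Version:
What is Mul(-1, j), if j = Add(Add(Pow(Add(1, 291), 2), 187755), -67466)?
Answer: -205553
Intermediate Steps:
j = 205553 (j = Add(Add(Pow(292, 2), 187755), -67466) = Add(Add(85264, 187755), -67466) = Add(273019, -67466) = 205553)
Mul(-1, j) = Mul(-1, 205553) = -205553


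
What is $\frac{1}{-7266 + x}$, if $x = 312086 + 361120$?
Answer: $\frac{1}{665940} \approx 1.5016 \cdot 10^{-6}$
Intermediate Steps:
$x = 673206$
$\frac{1}{-7266 + x} = \frac{1}{-7266 + 673206} = \frac{1}{665940}$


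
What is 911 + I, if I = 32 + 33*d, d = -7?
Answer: 712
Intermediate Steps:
I = -199 (I = 32 + 33*(-7) = 32 - 231 = -199)
911 + I = 911 - 199 = 712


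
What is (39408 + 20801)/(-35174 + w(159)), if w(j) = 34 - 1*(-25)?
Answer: -60209/35115 ≈ -1.7146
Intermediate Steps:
w(j) = 59 (w(j) = 34 + 25 = 59)
(39408 + 20801)/(-35174 + w(159)) = (39408 + 20801)/(-35174 + 59) = 60209/(-35115) = 60209*(-1/35115) = -60209/35115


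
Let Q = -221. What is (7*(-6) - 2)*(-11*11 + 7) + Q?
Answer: 4795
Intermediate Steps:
(7*(-6) - 2)*(-11*11 + 7) + Q = (7*(-6) - 2)*(-11*11 + 7) - 221 = (-42 - 2)*(-121 + 7) - 221 = -44*(-114) - 221 = 5016 - 221 = 4795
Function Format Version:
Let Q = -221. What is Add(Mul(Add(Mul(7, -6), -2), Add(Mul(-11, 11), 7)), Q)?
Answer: 4795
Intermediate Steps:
Add(Mul(Add(Mul(7, -6), -2), Add(Mul(-11, 11), 7)), Q) = Add(Mul(Add(Mul(7, -6), -2), Add(Mul(-11, 11), 7)), -221) = Add(Mul(Add(-42, -2), Add(-121, 7)), -221) = Add(Mul(-44, -114), -221) = Add(5016, -221) = 4795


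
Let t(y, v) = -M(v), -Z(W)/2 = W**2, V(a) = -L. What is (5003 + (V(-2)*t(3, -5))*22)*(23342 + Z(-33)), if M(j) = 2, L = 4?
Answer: 109608356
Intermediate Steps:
V(a) = -4 (V(a) = -1*4 = -4)
Z(W) = -2*W**2
t(y, v) = -2 (t(y, v) = -1*2 = -2)
(5003 + (V(-2)*t(3, -5))*22)*(23342 + Z(-33)) = (5003 - 4*(-2)*22)*(23342 - 2*(-33)**2) = (5003 + 8*22)*(23342 - 2*1089) = (5003 + 176)*(23342 - 2178) = 5179*21164 = 109608356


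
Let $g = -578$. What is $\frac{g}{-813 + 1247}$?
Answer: $- \frac{289}{217} \approx -1.3318$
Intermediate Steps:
$\frac{g}{-813 + 1247} = \frac{1}{-813 + 1247} \left(-578\right) = \frac{1}{434} \left(-578\right) = - \frac{289}{217}$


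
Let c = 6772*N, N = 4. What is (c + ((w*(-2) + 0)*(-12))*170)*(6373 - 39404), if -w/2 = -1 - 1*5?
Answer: -2511941488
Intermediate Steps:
w = 12 (w = -2*(-1 - 1*5) = -2*(-1 - 5) = -2*(-6) = 12)
c = 27088 (c = 6772*4 = 27088)
(c + ((w*(-2) + 0)*(-12))*170)*(6373 - 39404) = (27088 + ((12*(-2) + 0)*(-12))*170)*(6373 - 39404) = (27088 + ((-24 + 0)*(-12))*170)*(-33031) = (27088 - 24*(-12)*170)*(-33031) = (27088 + 288*170)*(-33031) = (27088 + 48960)*(-33031) = 76048*(-33031) = -2511941488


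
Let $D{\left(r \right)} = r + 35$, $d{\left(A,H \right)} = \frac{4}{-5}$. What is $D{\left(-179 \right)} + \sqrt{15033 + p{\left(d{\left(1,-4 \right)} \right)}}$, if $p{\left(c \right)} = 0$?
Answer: $-144 + \sqrt{15033} \approx -21.391$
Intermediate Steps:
$d{\left(A,H \right)} = - \frac{4}{5}$ ($d{\left(A,H \right)} = 4 \left(- \frac{1}{5}\right) = - \frac{4}{5}$)
$D{\left(r \right)} = 35 + r$
$D{\left(-179 \right)} + \sqrt{15033 + p{\left(d{\left(1,-4 \right)} \right)}} = \left(35 - 179\right) + \sqrt{15033 + 0} = -144 + \sqrt{15033}$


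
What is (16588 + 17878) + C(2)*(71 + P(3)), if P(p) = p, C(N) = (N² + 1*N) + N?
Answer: 35058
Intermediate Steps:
C(N) = N² + 2*N (C(N) = (N² + N) + N = (N + N²) + N = N² + 2*N)
(16588 + 17878) + C(2)*(71 + P(3)) = (16588 + 17878) + (2*(2 + 2))*(71 + 3) = 34466 + (2*4)*74 = 34466 + 8*74 = 34466 + 592 = 35058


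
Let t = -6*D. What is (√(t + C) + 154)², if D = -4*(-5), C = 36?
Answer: 23632 + 616*I*√21 ≈ 23632.0 + 2822.9*I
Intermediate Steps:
D = 20
t = -120 (t = -6*20 = -120)
(√(t + C) + 154)² = (√(-120 + 36) + 154)² = (√(-84) + 154)² = (2*I*√21 + 154)² = (154 + 2*I*√21)²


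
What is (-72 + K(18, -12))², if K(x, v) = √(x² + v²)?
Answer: 5652 - 864*√13 ≈ 2536.8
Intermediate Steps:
K(x, v) = √(v² + x²)
(-72 + K(18, -12))² = (-72 + √((-12)² + 18²))² = (-72 + √(144 + 324))² = (-72 + √468)² = (-72 + 6*√13)²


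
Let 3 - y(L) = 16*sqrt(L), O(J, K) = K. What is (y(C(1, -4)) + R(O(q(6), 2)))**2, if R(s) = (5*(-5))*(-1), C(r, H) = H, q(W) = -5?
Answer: -240 - 1792*I ≈ -240.0 - 1792.0*I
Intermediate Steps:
y(L) = 3 - 16*sqrt(L)
R(s) = 25 (R(s) = -25*(-1) = 25)
(y(C(1, -4)) + R(O(q(6), 2)))**2 = ((3 - 32*I) + 25)**2 = (28 - 32*I)**2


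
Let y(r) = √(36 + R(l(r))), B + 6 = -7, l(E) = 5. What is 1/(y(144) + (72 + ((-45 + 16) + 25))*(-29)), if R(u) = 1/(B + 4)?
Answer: -1044/2058749 - 3*√323/34998733 ≈ -0.00050864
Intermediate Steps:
B = -13 (B = -6 - 7 = -13)
R(u) = -⅑ (R(u) = 1/(-13 + 4) = 1/(-9) = -⅑)
y(r) = √323/3 (y(r) = √(36 - ⅑) = √(323/9) = √323/3)
1/(y(144) + (72 + ((-45 + 16) + 25))*(-29)) = 1/(√323/3 + (72 + ((-45 + 16) + 25))*(-29)) = 1/(√323/3 + (72 + (-29 + 25))*(-29)) = 1/(√323/3 + (72 - 4)*(-29)) = 1/(√323/3 + 68*(-29)) = 1/(√323/3 - 1972) = 1/(-1972 + √323/3)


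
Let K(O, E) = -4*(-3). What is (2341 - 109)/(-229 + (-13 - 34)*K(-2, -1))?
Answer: -2232/793 ≈ -2.8146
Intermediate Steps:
K(O, E) = 12
(2341 - 109)/(-229 + (-13 - 34)*K(-2, -1)) = (2341 - 109)/(-229 + (-13 - 34)*12) = 2232/(-229 - 47*12) = 2232/(-229 - 564) = 2232/(-793) = 2232*(-1/793) = -2232/793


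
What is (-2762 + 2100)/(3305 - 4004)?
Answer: 662/699 ≈ 0.94707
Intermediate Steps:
(-2762 + 2100)/(3305 - 4004) = -662/(-699) = -662*(-1/699) = 662/699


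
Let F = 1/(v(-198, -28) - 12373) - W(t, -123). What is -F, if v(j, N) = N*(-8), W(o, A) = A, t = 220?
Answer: -1494326/12149 ≈ -123.00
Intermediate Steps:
v(j, N) = -8*N
F = 1494326/12149 (F = 1/(-8*(-28) - 12373) - 1*(-123) = 1/(224 - 12373) + 123 = 1/(-12149) + 123 = -1/12149 + 123 = 1494326/12149 ≈ 123.00)
-F = -1*1494326/12149 = -1494326/12149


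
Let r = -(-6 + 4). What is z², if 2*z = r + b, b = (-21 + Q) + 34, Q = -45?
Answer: 225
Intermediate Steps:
b = -32 (b = (-21 - 45) + 34 = -66 + 34 = -32)
r = 2 (r = -1*(-2) = 2)
z = -15 (z = (2 - 32)/2 = (½)*(-30) = -15)
z² = (-15)² = 225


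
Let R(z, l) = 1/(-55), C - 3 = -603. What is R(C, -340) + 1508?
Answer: 82939/55 ≈ 1508.0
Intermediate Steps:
C = -600 (C = 3 - 603 = -600)
R(z, l) = -1/55
R(C, -340) + 1508 = -1/55 + 1508 = 82939/55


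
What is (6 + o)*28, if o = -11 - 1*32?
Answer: -1036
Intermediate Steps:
o = -43 (o = -11 - 32 = -43)
(6 + o)*28 = (6 - 43)*28 = -37*28 = -1036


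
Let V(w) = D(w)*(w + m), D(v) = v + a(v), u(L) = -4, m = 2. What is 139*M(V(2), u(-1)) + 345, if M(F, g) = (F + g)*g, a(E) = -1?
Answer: 345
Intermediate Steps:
D(v) = -1 + v (D(v) = v - 1 = -1 + v)
V(w) = (-1 + w)*(2 + w) (V(w) = (-1 + w)*(w + 2) = (-1 + w)*(2 + w))
M(F, g) = g*(F + g)
139*M(V(2), u(-1)) + 345 = 139*(-4*((-1 + 2)*(2 + 2) - 4)) + 345 = 139*(-4*(1*4 - 4)) + 345 = 139*(-4*(4 - 4)) + 345 = 139*(-4*0) + 345 = 139*0 + 345 = 0 + 345 = 345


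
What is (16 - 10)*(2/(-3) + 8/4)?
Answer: 8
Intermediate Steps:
(16 - 10)*(2/(-3) + 8/4) = 6*(2*(-⅓) + 8*(¼)) = 6*(-⅔ + 2) = 6*(4/3) = 8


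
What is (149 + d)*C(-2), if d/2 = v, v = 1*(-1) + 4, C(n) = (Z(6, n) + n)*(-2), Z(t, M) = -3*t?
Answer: 6200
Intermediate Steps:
C(n) = 36 - 2*n (C(n) = (-3*6 + n)*(-2) = (-18 + n)*(-2) = 36 - 2*n)
v = 3 (v = -1 + 4 = 3)
d = 6 (d = 2*3 = 6)
(149 + d)*C(-2) = (149 + 6)*(36 - 2*(-2)) = 155*(36 + 4) = 155*40 = 6200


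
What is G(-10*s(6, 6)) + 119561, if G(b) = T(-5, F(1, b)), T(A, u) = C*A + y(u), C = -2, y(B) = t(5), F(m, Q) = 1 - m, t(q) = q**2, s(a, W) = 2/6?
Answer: 119596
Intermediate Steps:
s(a, W) = 1/3 (s(a, W) = 2*(1/6) = 1/3)
y(B) = 25 (y(B) = 5**2 = 25)
T(A, u) = 25 - 2*A (T(A, u) = -2*A + 25 = 25 - 2*A)
G(b) = 35 (G(b) = 25 - 2*(-5) = 25 + 10 = 35)
G(-10*s(6, 6)) + 119561 = 35 + 119561 = 119596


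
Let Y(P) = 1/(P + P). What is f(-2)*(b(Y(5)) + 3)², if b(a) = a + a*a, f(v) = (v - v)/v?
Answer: 0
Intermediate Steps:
Y(P) = 1/(2*P)
f(v) = 0 (f(v) = 0/v = 0)
b(a) = a + a²
f(-2)*(b(Y(5)) + 3)² = 0*(((½)/5)*(1 + (½)/5) + 3)² = 0*(((½)*(⅕))*(1 + (½)*(⅕)) + 3)² = 0*((1 + ⅒)/10 + 3)² = 0*((⅒)*(11/10) + 3)² = 0*(11/100 + 3)² = 0*(311/100)² = 0*(96721/10000) = 0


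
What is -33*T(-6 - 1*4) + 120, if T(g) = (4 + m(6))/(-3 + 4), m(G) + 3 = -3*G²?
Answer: 3651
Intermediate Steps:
m(G) = -3 - 3*G²
T(g) = -107 (T(g) = (4 + (-3 - 3*6²))/(-3 + 4) = (4 + (-3 - 3*36))/1 = (4 + (-3 - 108))*1 = (4 - 111)*1 = -107*1 = -107)
-33*T(-6 - 1*4) + 120 = -33*(-107) + 120 = 3531 + 120 = 3651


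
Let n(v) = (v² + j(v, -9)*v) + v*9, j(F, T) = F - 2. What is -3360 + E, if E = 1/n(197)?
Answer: -265429919/78997 ≈ -3360.0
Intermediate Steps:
j(F, T) = -2 + F
n(v) = v² + 9*v + v*(-2 + v) (n(v) = (v² + (-2 + v)*v) + v*9 = (v² + v*(-2 + v)) + 9*v = v² + 9*v + v*(-2 + v))
E = 1/78997 (E = 1/(197*(7 + 2*197)) = 1/(197*(7 + 394)) = 1/(197*401) = 1/78997 ≈ 1.2659e-5)
-3360 + E = -3360 + 1/78997 = -265429919/78997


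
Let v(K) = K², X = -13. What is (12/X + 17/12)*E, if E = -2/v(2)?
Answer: -77/312 ≈ -0.24679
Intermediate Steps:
E = -½ (E = -2/(2²) = -2/4 = -2*¼ = -½ ≈ -0.50000)
(12/X + 17/12)*E = (12/(-13) + 17/12)*(-½) = (12*(-1/13) + 17*(1/12))*(-½) = (-12/13 + 17/12)*(-½) = (77/156)*(-½) = -77/312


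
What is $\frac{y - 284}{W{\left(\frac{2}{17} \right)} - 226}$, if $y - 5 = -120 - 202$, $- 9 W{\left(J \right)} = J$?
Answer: $\frac{91953}{34580} \approx 2.6591$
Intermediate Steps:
$W{\left(J \right)} = - \frac{J}{9}$
$y = -317$ ($y = 5 - 322 = -317$)
$\frac{y - 284}{W{\left(\frac{2}{17} \right)} - 226} = \frac{-317 - 284}{- \frac{2 \cdot \frac{1}{17}}{9} - 226} = - \frac{601}{- \frac{2 \cdot \frac{1}{17}}{9} - 226} = - \frac{601}{\left(- \frac{1}{9}\right) \frac{2}{17} - 226} = - \frac{601}{- \frac{2}{153} - 226} = - \frac{601}{- \frac{34580}{153}} = \left(-601\right) \left(- \frac{153}{34580}\right) = \frac{91953}{34580}$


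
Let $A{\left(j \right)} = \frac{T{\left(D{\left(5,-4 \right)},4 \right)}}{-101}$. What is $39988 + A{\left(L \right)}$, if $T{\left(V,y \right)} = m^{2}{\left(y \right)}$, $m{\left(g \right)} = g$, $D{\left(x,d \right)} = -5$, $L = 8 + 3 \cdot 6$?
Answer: $\frac{4038772}{101} \approx 39988.0$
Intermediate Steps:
$L = 26$ ($L = 8 + 18 = 26$)
$T{\left(V,y \right)} = y^{2}$
$A{\left(j \right)} = - \frac{16}{101}$ ($A{\left(j \right)} = \frac{4^{2}}{-101} = 16 \left(- \frac{1}{101}\right) = - \frac{16}{101}$)
$39988 + A{\left(L \right)} = 39988 - \frac{16}{101} = \frac{4038772}{101}$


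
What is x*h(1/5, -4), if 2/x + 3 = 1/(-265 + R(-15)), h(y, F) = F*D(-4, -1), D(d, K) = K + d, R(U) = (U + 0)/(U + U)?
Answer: -21160/1589 ≈ -13.317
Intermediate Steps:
R(U) = ½ (R(U) = U/((2*U)) = U*(1/(2*U)) = ½)
h(y, F) = -5*F (h(y, F) = F*(-1 - 4) = F*(-5) = -5*F)
x = -1058/1589 (x = 2/(-3 + 1/(-265 + ½)) = 2/(-3 + 1/(-529/2)) = 2/(-3 - 2/529) = 2/(-1589/529) = 2*(-529/1589) = -1058/1589 ≈ -0.66583)
x*h(1/5, -4) = -(-5290)*(-4)/1589 = -1058/1589*20 = -21160/1589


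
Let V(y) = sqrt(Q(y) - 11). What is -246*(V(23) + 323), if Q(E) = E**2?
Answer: -79458 - 246*sqrt(518) ≈ -85057.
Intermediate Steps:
V(y) = sqrt(-11 + y**2) (V(y) = sqrt(y**2 - 11) = sqrt(-11 + y**2))
-246*(V(23) + 323) = -246*(sqrt(-11 + 23**2) + 323) = -246*(sqrt(-11 + 529) + 323) = -246*(sqrt(518) + 323) = -246*(323 + sqrt(518)) = -79458 - 246*sqrt(518)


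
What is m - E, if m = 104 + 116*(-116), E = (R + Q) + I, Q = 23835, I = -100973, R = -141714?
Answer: 205500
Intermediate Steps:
E = -218852 (E = (-141714 + 23835) - 100973 = -117879 - 100973 = -218852)
m = -13352 (m = 104 - 13456 = -13352)
m - E = -13352 - 1*(-218852) = -13352 + 218852 = 205500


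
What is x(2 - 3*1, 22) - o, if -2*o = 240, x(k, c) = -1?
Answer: 119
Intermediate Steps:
o = -120 (o = -½*240 = -120)
x(2 - 3*1, 22) - o = -1 - 1*(-120) = -1 + 120 = 119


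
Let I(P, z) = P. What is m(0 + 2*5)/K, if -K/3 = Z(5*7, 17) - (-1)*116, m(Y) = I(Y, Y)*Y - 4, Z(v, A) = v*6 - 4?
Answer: -16/161 ≈ -0.099379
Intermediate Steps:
Z(v, A) = -4 + 6*v (Z(v, A) = 6*v - 4 = -4 + 6*v)
m(Y) = -4 + Y² (m(Y) = Y*Y - 4 = Y² - 4 = -4 + Y²)
K = -966 (K = -3*((-4 + 6*(5*7)) - (-1)*116) = -3*((-4 + 6*35) - 1*(-116)) = -3*((-4 + 210) + 116) = -3*(206 + 116) = -3*322 = -966)
m(0 + 2*5)/K = (-4 + (0 + 2*5)²)/(-966) = (-4 + (0 + 10)²)*(-1/966) = (-4 + 10²)*(-1/966) = (-4 + 100)*(-1/966) = 96*(-1/966) = -16/161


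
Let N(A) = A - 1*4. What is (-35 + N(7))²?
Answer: 1024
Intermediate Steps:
N(A) = -4 + A (N(A) = A - 4 = -4 + A)
(-35 + N(7))² = (-35 + (-4 + 7))² = (-35 + 3)² = (-32)² = 1024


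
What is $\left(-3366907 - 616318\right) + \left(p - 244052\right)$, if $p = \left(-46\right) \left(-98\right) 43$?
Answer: $-4033433$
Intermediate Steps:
$p = 193844$ ($p = 4508 \cdot 43 = 193844$)
$\left(-3366907 - 616318\right) + \left(p - 244052\right) = \left(-3366907 - 616318\right) + \left(193844 - 244052\right) = -3983225 - 50208 = -4033433$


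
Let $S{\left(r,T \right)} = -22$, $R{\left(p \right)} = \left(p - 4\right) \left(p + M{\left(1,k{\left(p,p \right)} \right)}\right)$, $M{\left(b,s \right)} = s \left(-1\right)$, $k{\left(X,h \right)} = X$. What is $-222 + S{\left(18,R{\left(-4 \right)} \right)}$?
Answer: $-244$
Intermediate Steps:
$M{\left(b,s \right)} = - s$
$R{\left(p \right)} = 0$ ($R{\left(p \right)} = \left(p - 4\right) \left(p - p\right) = \left(-4 + p\right) 0 = 0$)
$-222 + S{\left(18,R{\left(-4 \right)} \right)} = -222 - 22 = -244$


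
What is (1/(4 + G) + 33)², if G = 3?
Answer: 53824/49 ≈ 1098.4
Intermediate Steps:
(1/(4 + G) + 33)² = (1/(4 + 3) + 33)² = (1/7 + 33)² = (⅐ + 33)² = (232/7)² = 53824/49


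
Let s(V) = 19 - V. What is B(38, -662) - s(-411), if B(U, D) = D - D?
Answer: -430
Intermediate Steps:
B(U, D) = 0
B(38, -662) - s(-411) = 0 - (19 - 1*(-411)) = 0 - (19 + 411) = 0 - 1*430 = 0 - 430 = -430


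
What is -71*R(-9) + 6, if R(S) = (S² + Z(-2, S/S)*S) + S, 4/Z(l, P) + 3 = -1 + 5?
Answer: -2550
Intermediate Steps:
Z(l, P) = 4 (Z(l, P) = 4/(-3 + (-1 + 5)) = 4/(-3 + 4) = 4/1 = 4*1 = 4)
R(S) = S² + 5*S (R(S) = (S² + 4*S) + S = S² + 5*S)
-71*R(-9) + 6 = -(-639)*(5 - 9) + 6 = -(-639)*(-4) + 6 = -71*36 + 6 = -2556 + 6 = -2550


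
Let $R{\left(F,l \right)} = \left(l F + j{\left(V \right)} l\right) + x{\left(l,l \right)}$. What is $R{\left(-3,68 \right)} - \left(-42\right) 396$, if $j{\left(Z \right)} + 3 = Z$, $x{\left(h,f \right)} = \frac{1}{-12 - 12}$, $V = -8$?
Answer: $\frac{376319}{24} \approx 15680.0$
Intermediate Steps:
$x{\left(h,f \right)} = - \frac{1}{24}$ ($x{\left(h,f \right)} = \frac{1}{-24} = - \frac{1}{24}$)
$j{\left(Z \right)} = -3 + Z$
$R{\left(F,l \right)} = - \frac{1}{24} - 11 l + F l$ ($R{\left(F,l \right)} = \left(l F + \left(-3 - 8\right) l\right) - \frac{1}{24} = \left(F l - 11 l\right) - \frac{1}{24} = \left(- 11 l + F l\right) - \frac{1}{24} = - \frac{1}{24} - 11 l + F l$)
$R{\left(-3,68 \right)} - \left(-42\right) 396 = \left(- \frac{1}{24} - 748 - 204\right) - \left(-42\right) 396 = \left(- \frac{1}{24} - 748 - 204\right) - -16632 = - \frac{22849}{24} + 16632 = \frac{376319}{24}$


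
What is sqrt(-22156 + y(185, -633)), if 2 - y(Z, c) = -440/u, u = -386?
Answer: I*sqrt(825256806)/193 ≈ 148.85*I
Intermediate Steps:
y(Z, c) = 166/193 (y(Z, c) = 2 - (-440)/(-386) = 2 - (-440)*(-1)/386 = 2 - 1*220/193 = 2 - 220/193 = 166/193)
sqrt(-22156 + y(185, -633)) = sqrt(-22156 + 166/193) = sqrt(-4275942/193) = I*sqrt(825256806)/193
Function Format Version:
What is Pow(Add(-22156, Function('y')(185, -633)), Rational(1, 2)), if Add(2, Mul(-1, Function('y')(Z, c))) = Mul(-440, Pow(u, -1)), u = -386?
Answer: Mul(Rational(1, 193), I, Pow(825256806, Rational(1, 2))) ≈ Mul(148.85, I)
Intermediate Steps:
Function('y')(Z, c) = Rational(166, 193) (Function('y')(Z, c) = Add(2, Mul(-1, Mul(-440, Pow(-386, -1)))) = Add(2, Mul(-1, Mul(-440, Rational(-1, 386)))) = Add(2, Mul(-1, Rational(220, 193))) = Add(2, Rational(-220, 193)) = Rational(166, 193))
Pow(Add(-22156, Function('y')(185, -633)), Rational(1, 2)) = Pow(Add(-22156, Rational(166, 193)), Rational(1, 2)) = Pow(Rational(-4275942, 193), Rational(1, 2)) = Mul(Rational(1, 193), I, Pow(825256806, Rational(1, 2)))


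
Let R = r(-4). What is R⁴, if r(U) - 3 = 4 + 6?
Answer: 28561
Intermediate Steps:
r(U) = 13 (r(U) = 3 + (4 + 6) = 3 + 10 = 13)
R = 13
R⁴ = 13⁴ = 28561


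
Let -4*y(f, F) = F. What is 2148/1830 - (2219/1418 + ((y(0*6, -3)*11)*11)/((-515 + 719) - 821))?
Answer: -130235399/533692660 ≈ -0.24403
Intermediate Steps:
y(f, F) = -F/4
2148/1830 - (2219/1418 + ((y(0*6, -3)*11)*11)/((-515 + 719) - 821)) = 2148/1830 - (2219/1418 + ((-¼*(-3)*11)*11)/((-515 + 719) - 821)) = 2148*(1/1830) - (2219*(1/1418) + (((¾)*11)*11)/(204 - 821)) = 358/305 - (2219/1418 + ((33/4)*11)/(-617)) = 358/305 - (2219/1418 + (363/4)*(-1/617)) = 358/305 - (2219/1418 - 363/2468) = 358/305 - 1*2480879/1749812 = 358/305 - 2480879/1749812 = -130235399/533692660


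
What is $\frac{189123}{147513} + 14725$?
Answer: $\frac{724106016}{49171} \approx 14726.0$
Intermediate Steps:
$\frac{189123}{147513} + 14725 = 189123 \cdot \frac{1}{147513} + 14725 = \frac{63041}{49171} + 14725 = \frac{724106016}{49171}$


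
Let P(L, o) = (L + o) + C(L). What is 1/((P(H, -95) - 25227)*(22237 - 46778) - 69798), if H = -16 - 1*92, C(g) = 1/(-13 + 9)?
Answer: 4/2496055869 ≈ 1.6025e-9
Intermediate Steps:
C(g) = -¼ (C(g) = 1/(-4) = -¼)
H = -108 (H = -16 - 92 = -108)
P(L, o) = -¼ + L + o (P(L, o) = (L + o) - ¼ = -¼ + L + o)
1/((P(H, -95) - 25227)*(22237 - 46778) - 69798) = 1/(((-¼ - 108 - 95) - 25227)*(22237 - 46778) - 69798) = 1/((-813/4 - 25227)*(-24541) - 69798) = 1/(-101721/4*(-24541) - 69798) = 1/(2496335061/4 - 69798) = 1/(2496055869/4) = 4/2496055869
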